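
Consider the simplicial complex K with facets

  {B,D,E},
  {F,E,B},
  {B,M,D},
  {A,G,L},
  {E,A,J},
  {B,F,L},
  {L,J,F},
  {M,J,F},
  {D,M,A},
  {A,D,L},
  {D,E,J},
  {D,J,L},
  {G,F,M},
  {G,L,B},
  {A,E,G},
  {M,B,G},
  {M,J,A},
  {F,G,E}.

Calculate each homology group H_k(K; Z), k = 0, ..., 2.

H_0 = Z,  H_1 = Z ⊕ Z/2Z,  H_2 = 0.

K has 9 vertices, 27 edges, 18 triangles.
rank ∂_0 = 0, rank ∂_1 = 8 ⇒ b_0 = 9 − 0 − 8 = 1; all invariant factors of ∂_1 are 1 so no torsion. So H_0 ≅ Z.
rank ∂_1 = 8, rank ∂_2 = 18 ⇒ b_1 = 27 − 8 − 18 = 1; ∂_2 has invariant factor(s) [2] giving torsion. So H_1 ≅ Z ⊕ Z/2Z.
rank ∂_2 = 18, rank ∂_3 = 0 ⇒ b_2 = 18 − 18 − 0 = 0. So H_2 ≅ 0.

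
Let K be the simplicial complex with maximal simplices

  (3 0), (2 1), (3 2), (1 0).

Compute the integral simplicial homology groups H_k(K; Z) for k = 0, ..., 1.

Fix the vertex order 0 < 1 < 2 < 3 and write every simplex with vertices in increasing order. Then dim K = 1 and the simplices of K are:

  0-simplices (4): [0], [1], [2], [3]
  1-simplices (4): [0,1], [0,3], [1,2], [2,3]

giving chain groups C_0 ≅ Z^4, C_1 ≅ Z^4.

Boundary ∂_1: C_1 → C_0 sends each edge [p,q] (with p < q) to q − p.
As a 4×4 matrix over Z this has rank 3, with invariant factors (1,1,1).

Now H_k = ker ∂_k / im ∂_{k+1}, so:

  H_0: rank C_0 − rank ∂_1 = 4 − 3 = 1, and the invariant factors of ∂_1 are all 1, so H_0 = Z.
  H_1: rank ker ∂_1 − rank ∂_2 = (4 − 3) − 0 = 1, and there is no ∂_2, so H_1 = Z.

H_0 = Z,  H_1 = Z.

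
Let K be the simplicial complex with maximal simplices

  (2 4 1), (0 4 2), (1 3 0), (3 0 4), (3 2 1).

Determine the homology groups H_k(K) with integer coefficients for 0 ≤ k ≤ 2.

H_0 ≅ Z,  H_1 ≅ Z,  H_2 = 0.

K has 5 vertices, 10 edges, 5 triangles.
rank ∂_0 = 0, rank ∂_1 = 4 ⇒ b_0 = 5 − 0 − 4 = 1; all invariant factors of ∂_1 are 1 so no torsion. So H_0 ≅ Z.
rank ∂_1 = 4, rank ∂_2 = 5 ⇒ b_1 = 10 − 4 − 5 = 1; all invariant factors of ∂_2 are 1 so no torsion. So H_1 ≅ Z.
rank ∂_2 = 5, rank ∂_3 = 0 ⇒ b_2 = 5 − 5 − 0 = 0. So H_2 ≅ 0.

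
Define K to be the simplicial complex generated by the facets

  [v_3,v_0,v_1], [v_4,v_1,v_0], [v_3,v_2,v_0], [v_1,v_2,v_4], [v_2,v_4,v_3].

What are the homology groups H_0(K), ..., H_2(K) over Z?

Fix the vertex order v_0 < v_1 < v_2 < v_3 < v_4 and write every simplex with vertices in increasing order. Then dim K = 2 and the simplices of K are:

  0-simplices (5): [v_0], [v_1], [v_2], [v_3], [v_4]
  1-simplices (10): [v_0,v_1], [v_0,v_2], [v_0,v_3], [v_0,v_4], [v_1,v_2], [v_1,v_3], [v_1,v_4], [v_2,v_3], [v_2,v_4], [v_3,v_4]
  2-simplices (5): [v_0,v_1,v_3], [v_0,v_1,v_4], [v_0,v_2,v_3], [v_1,v_2,v_4], [v_2,v_3,v_4]

giving chain groups C_0 ≅ Z^5, C_1 ≅ Z^10, C_2 ≅ Z^5.

Boundary ∂_1: C_1 → C_0 maps an edge to its endpoints' difference, ∂[p,q] = q − p. For instance
  ∂[v_2,v_3] = [v_3] − [v_2].
The 5×10 boundary matrix has rank 4 and Smith normal form diag(1,1,1,1).

The boundary map ∂_2: C_2 → C_1 sends each 2-simplex [p,q,r] to [q,r] − [p,r] + [p,q]. For instance
  ∂[v_0,v_2,v_3] = [v_2,v_3] − [v_0,v_3] + [v_0,v_2],
  ∂[v_0,v_1,v_3] = [v_1,v_3] − [v_0,v_3] + [v_0,v_1].
The resulting 10×5 matrix has rank 5, and its Smith normal form has invariant factors (1,1,1,1,1).

From H_k ≅ ker(∂_k) / im(∂_{k+1}) we obtain:

  H_0: rank C_0 − rank ∂_1 = 5 − 4 = 1, and the invariant factors of ∂_1 are all 1, so H_0 ≅ Z.
  H_1: rank ker ∂_1 − rank ∂_2 = (10 − 4) − 5 = 1, and the invariant factors of ∂_2 are all 1, so H_1 ≅ Z.
  H_2: rank ker ∂_2 − rank ∂_3 = (5 − 5) − 0 = 0, and there is no ∂_3, so H_2 ≅ 0.

(K is a triangulation of the Möbius band.)

H_0 = Z,  H_1 = Z,  H_2 = 0.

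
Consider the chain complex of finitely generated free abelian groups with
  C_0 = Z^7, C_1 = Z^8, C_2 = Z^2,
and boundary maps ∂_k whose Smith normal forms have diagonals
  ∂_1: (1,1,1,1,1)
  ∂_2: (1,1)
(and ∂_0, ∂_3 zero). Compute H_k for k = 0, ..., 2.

H_0: b_0 = 7 − 0 − 5 = 2; torsion from ∂_1 factors > 1: none. So H_0 ≅ Z^2.
H_1: b_1 = 8 − 5 − 2 = 1; torsion from ∂_2 factors > 1: none. So H_1 ≅ Z.
H_2: b_2 = 2 − 2 − 0 = 0; torsion from ∂_3 factors > 1: none. So H_2 ≅ 0.

H_0 ≅ Z^2,  H_1 ≅ Z,  H_2 = 0.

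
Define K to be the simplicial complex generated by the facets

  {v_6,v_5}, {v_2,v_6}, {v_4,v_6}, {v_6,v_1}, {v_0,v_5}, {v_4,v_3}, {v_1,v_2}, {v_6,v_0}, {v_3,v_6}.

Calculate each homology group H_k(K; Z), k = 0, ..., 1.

Order the vertices as v_0 < v_1 < v_2 < v_3 < v_4 < v_5 < v_6. Listing each simplex with vertices in this order, K has dimension 1 with simplices:

  0-simplices (7): [v_0], [v_1], [v_2], [v_3], [v_4], [v_5], [v_6]
  1-simplices (9): [v_0,v_5], [v_0,v_6], [v_1,v_2], [v_1,v_6], [v_2,v_6], [v_3,v_4], [v_3,v_6], [v_4,v_6], [v_5,v_6]

Hence C_0 ≅ Z^7, C_1 ≅ Z^9.

∂_1: C_1 → C_0 sends each edge [p,q] (with p < q) to q − p. For instance
  ∂[v_1,v_6] = [v_6] − [v_1].
The resulting 7×9 matrix has rank 6, and its Smith normal form has invariant factors (1,1,1,1,1,1).

Reading off H_k = ker ∂_k / im ∂_{k+1}:

  H_0: rank C_0 − rank ∂_1 = 7 − 6 = 1, and the invariant factors of ∂_1 are all 1, so H_0 = Z.
  H_1: rank ker ∂_1 − rank ∂_2 = (9 − 6) − 0 = 3, and there is no ∂_2, so H_1 = Z^3.

H_0 ≅ Z,  H_1 ≅ Z^3.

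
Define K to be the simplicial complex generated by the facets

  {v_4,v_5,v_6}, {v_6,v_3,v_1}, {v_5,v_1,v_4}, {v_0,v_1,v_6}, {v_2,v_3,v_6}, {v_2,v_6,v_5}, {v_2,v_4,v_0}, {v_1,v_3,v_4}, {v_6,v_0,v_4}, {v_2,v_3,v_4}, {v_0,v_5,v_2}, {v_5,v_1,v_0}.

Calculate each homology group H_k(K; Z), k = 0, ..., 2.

H_0 ≅ Z,  H_1 ≅ Z/2Z,  H_2 = 0.

Fix the vertex order v_0 < v_1 < v_2 < v_3 < v_4 < v_5 < v_6 and write every simplex with vertices in increasing order. Then dim K = 2 and the simplices of K are:

  0-simplices (7): [v_0], [v_1], [v_2], [v_3], [v_4], [v_5], [v_6]
  1-simplices (18): (18 of them)
  2-simplices (12): (12 of them)

so the chain groups are C_0 ≅ Z^7, C_1 ≅ Z^18, C_2 ≅ Z^12.

The boundary map ∂_1: C_1 → C_0 sends each edge [p,q] (with p < q) to q − p. For instance
  ∂[v_2,v_5] = [v_5] − [v_2].
The resulting 7×18 matrix has rank 6, and its Smith normal form has invariant factors (1,1,1,1,1,1).

∂_2: C_2 → C_1 acts by ∂[p,q,r] = [q,r] − [p,r] + [p,q]. For instance
  ∂[v_2,v_3,v_4] = [v_3,v_4] − [v_2,v_4] + [v_2,v_3],
  ∂[v_0,v_2,v_5] = [v_2,v_5] − [v_0,v_5] + [v_0,v_2].
The resulting 18×12 matrix has rank 12, and its Smith normal form has invariant factors (1,1,1,1,1,1,1,1,1,1,1,2).

Reading off H_k = ker ∂_k / im ∂_{k+1}:

  H_0: rank C_0 − rank ∂_1 = 7 − 6 = 1, and the invariant factors of ∂_1 are all 1, so H_0 ≅ Z.
  H_1: rank ker ∂_1 − rank ∂_2 = (18 − 6) − 12 = 0, and ∂_2 has invariant factor 2 > 1, so H_1 ≅ Z/2Z.
  H_2: rank ker ∂_2 − rank ∂_3 = (12 − 12) − 0 = 0, and there is no ∂_3, so H_2 ≅ 0.

As a check, the Euler characteristic is 7 − 18 + 12 = 1, which agrees with 1 − 0 + 0 = 1.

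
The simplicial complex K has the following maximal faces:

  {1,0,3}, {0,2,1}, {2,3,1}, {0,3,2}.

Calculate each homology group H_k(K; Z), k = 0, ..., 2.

H_0 = Z,  H_1 = 0,  H_2 = Z.

Fix the vertex order 0 < 1 < 2 < 3 and write every simplex with vertices in increasing order. Then dim K = 2 and the simplices of K are:

  0-simplices (4): [0], [1], [2], [3]
  1-simplices (6): [0,1], [0,2], [0,3], [1,2], [1,3], [2,3]
  2-simplices (4): [0,1,2], [0,1,3], [0,2,3], [1,2,3]

giving chain groups C_0 ≅ Z^4, C_1 ≅ Z^6, C_2 ≅ Z^4.

The boundary map ∂_1: C_1 → C_0 is given by ∂[p,q] = [q] − [p]. For instance
  ∂[0,1] = [1] − [0].
As a 4×6 matrix over Z this has rank 3, with invariant factors (1,1,1).

The boundary map ∂_2: C_2 → C_1 acts by ∂[p,q,r] = [q,r] − [p,r] + [p,q]. For instance
  ∂[0,2,3] = [2,3] − [0,3] + [0,2],
  ∂[1,2,3] = [2,3] − [1,3] + [1,2].
The 6×4 boundary matrix has rank 3 and Smith normal form diag(1,1,1).

From H_k ≅ ker(∂_k) / im(∂_{k+1}) we obtain:

  H_0: rank C_0 − rank ∂_1 = 4 − 3 = 1, and the invariant factors of ∂_1 are all 1, so H_0 ≅ Z.
  H_1: rank ker ∂_1 − rank ∂_2 = (6 − 3) − 3 = 0, and the invariant factors of ∂_2 are all 1, so H_1 ≅ 0.
  H_2: rank ker ∂_2 − rank ∂_3 = (4 − 3) − 0 = 1, and there is no ∂_3, so H_2 ≅ Z.

(K is a triangulation of the 2-sphere S^2.)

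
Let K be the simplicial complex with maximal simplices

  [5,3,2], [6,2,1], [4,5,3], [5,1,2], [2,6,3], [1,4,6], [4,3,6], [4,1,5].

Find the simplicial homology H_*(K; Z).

We work with the vertex ordering 1 < 2 < 3 < 4 < 5 < 6. The simplices of K, each written with vertices in increasing order, are:

  0-simplices (6): [1], [2], [3], [4], [5], [6]
  1-simplices (12): [1,2], [1,4], [1,5], [1,6], [2,3], [2,5], [2,6], [3,4], [3,5], [3,6], [4,5], [4,6]
  2-simplices (8): [1,2,5], [1,2,6], [1,4,5], [1,4,6], [2,3,5], [2,3,6], [3,4,5], [3,4,6]

giving chain groups C_0 ≅ Z^6, C_1 ≅ Z^12, C_2 ≅ Z^8.

The boundary map ∂_1: C_1 → C_0 sends each edge [p,q] (with p < q) to q − p.
The 6×12 boundary matrix has rank 5 and Smith normal form diag(1,1,1,1,1).

The boundary map ∂_2: C_2 → C_1 maps a triangle to the signed sum of its edges. For instance
  ∂[1,2,5] = [2,5] − [1,5] + [1,2],
  ∂[3,4,6] = [4,6] − [3,6] + [3,4].
As a 12×8 matrix over Z this has rank 7, with invariant factors (1,1,1,1,1,1,1).

Now H_k = ker ∂_k / im ∂_{k+1}, so:

  H_0: rank C_0 − rank ∂_1 = 6 − 5 = 1, and the invariant factors of ∂_1 are all 1, so H_0 = Z.
  H_1: rank ker ∂_1 − rank ∂_2 = (12 − 5) − 7 = 0, and the invariant factors of ∂_2 are all 1, so H_1 = 0.
  H_2: rank ker ∂_2 − rank ∂_3 = (8 − 7) − 0 = 1, and there is no ∂_3, so H_2 = Z.

As a check, the Euler characteristic is 6 − 12 + 8 = 2, which agrees with 1 − 0 + 1 = 2.
(K is a triangulation of the 2-sphere S^2.)

H_0 ≅ Z,  H_1 = 0,  H_2 ≅ Z.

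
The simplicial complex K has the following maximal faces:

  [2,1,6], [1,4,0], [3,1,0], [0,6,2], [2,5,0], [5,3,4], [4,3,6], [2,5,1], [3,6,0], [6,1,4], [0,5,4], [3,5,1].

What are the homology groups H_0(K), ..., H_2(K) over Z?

Take the total order 0 < 1 < 2 < 3 < 4 < 5 < 6 on the vertex set. Then K (dimension 2) consists of the simplices:

  0-simplices (7): [0], [1], [2], [3], [4], [5], [6]
  1-simplices (18): [0,1], [0,2], [0,3], [0,4], [0,5], [0,6], [1,2], [1,3], [1,4], [1,5], [1,6], [2,5], [2,6], [3,4], [3,5], [3,6], [4,5], [4,6]
  2-simplices (12): [0,1,3], [0,1,4], [0,2,5], [0,2,6], [0,3,6], [0,4,5], [1,2,5], [1,2,6], [1,3,5], [1,4,6], [3,4,5], [3,4,6]

so the chain groups are C_0 ≅ Z^7, C_1 ≅ Z^18, C_2 ≅ Z^12.

∂_1: C_1 → C_0 is given by ∂[p,q] = [q] − [p].
The 7×18 boundary matrix has rank 6 and Smith normal form diag(1,1,1,1,1,1).

∂_2: C_2 → C_1 maps a triangle to the signed sum of its edges. For instance
  ∂[0,1,4] = [1,4] − [0,4] + [0,1],
  ∂[0,3,6] = [3,6] − [0,6] + [0,3].
The 18×12 boundary matrix has rank 12 and Smith normal form diag(1,1,1,1,1,1,1,1,1,1,1,2).

From H_k ≅ ker(∂_k) / im(∂_{k+1}) we obtain:

  H_0: rank C_0 − rank ∂_1 = 7 − 6 = 1, and the invariant factors of ∂_1 are all 1, so H_0 = Z.
  H_1: rank ker ∂_1 − rank ∂_2 = (18 − 6) − 12 = 0, and ∂_2 has invariant factor 2 > 1, so H_1 = Z/2Z.
  H_2: rank ker ∂_2 − rank ∂_3 = (12 − 12) − 0 = 0, and there is no ∂_3, so H_2 = 0.

H_0 ≅ Z,  H_1 ≅ Z/2Z,  H_2 = 0.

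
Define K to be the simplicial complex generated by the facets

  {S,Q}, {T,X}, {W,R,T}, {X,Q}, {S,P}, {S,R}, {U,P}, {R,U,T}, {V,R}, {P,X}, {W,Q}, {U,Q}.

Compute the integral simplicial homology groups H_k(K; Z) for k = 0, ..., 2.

H_0 ≅ Z,  H_1 ≅ Z^5,  H_2 = 0.

We work with the vertex ordering P < Q < R < S < T < U < V < W < X. The simplices of K, each written with vertices in increasing order, are:

  0-simplices (9): P, Q, R, S, T, U, V, W, X
  1-simplices (15): PS, PU, PX, QS, QU, QW, QX, RS, RT, RU, RV, RW, TU, TW, TX
  2-simplices (2): RTU, RTW

giving chain groups C_0 ≅ Z^9, C_1 ≅ Z^15, C_2 ≅ Z^2.

The boundary map ∂_1: C_1 → C_0 maps an edge to its endpoints' difference, ∂[p,q] = q − p. For instance
  ∂TX = X − T.
This gives a 9×15 integer matrix of rank 8; reducing to Smith normal form yields diagonal entries (1,1,1,1,1,1,1,1).

The boundary map ∂_2: C_2 → C_1 maps a triangle to the signed sum of its edges. For instance
  ∂RTU = TU − RU + RT,
  ∂RTW = TW − RW + RT.
The resulting 15×2 matrix has rank 2, and its Smith normal form has invariant factors (1,1).

Computing H_k = (kernel of ∂_k) / (image of ∂_{k+1}):

  H_0: rank C_0 − rank ∂_1 = 9 − 8 = 1, and the invariant factors of ∂_1 are all 1, so H_0 = Z.
  H_1: rank ker ∂_1 − rank ∂_2 = (15 − 8) − 2 = 5, and the invariant factors of ∂_2 are all 1, so H_1 = Z^5.
  H_2: rank ker ∂_2 − rank ∂_3 = (2 − 2) − 0 = 0, and there is no ∂_3, so H_2 = 0.

As a check, the Euler characteristic is 9 − 15 + 2 = -4, which agrees with 1 − 5 + 0 = -4.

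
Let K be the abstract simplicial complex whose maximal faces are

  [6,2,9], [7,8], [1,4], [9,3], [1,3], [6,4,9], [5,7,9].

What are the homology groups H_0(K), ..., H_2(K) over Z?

Order the vertices as 1 < 2 < 3 < 4 < 5 < 6 < 7 < 8 < 9. Listing each simplex with vertices in this order, K has dimension 2 with simplices:

  0-simplices (9): [1], [2], [3], [4], [5], [6], [7], [8], [9]
  1-simplices (12): [1,3], [1,4], [2,6], [2,9], [3,9], [4,6], [4,9], [5,7], [5,9], [6,9], [7,8], [7,9]
  2-simplices (3): [2,6,9], [4,6,9], [5,7,9]

Hence C_0 ≅ Z^9, C_1 ≅ Z^12, C_2 ≅ Z^3.

Boundary ∂_1: C_1 → C_0 is given by ∂[p,q] = [q] − [p].
As a 9×12 matrix over Z this has rank 8, with invariant factors (1,1,1,1,1,1,1,1).

∂_2: C_2 → C_1 maps a triangle to the signed sum of its edges. For instance
  ∂[5,7,9] = [7,9] − [5,9] + [5,7],
  ∂[4,6,9] = [6,9] − [4,9] + [4,6].
This gives a 12×3 integer matrix of rank 3; reducing to Smith normal form yields diagonal entries (1,1,1).

Reading off H_k = ker ∂_k / im ∂_{k+1}:

  H_0: rank C_0 − rank ∂_1 = 9 − 8 = 1, and the invariant factors of ∂_1 are all 1, so H_0 ≅ Z.
  H_1: rank ker ∂_1 − rank ∂_2 = (12 − 8) − 3 = 1, and the invariant factors of ∂_2 are all 1, so H_1 ≅ Z.
  H_2: rank ker ∂_2 − rank ∂_3 = (3 − 3) − 0 = 0, and there is no ∂_3, so H_2 ≅ 0.

H_0 ≅ Z,  H_1 ≅ Z,  H_2 = 0.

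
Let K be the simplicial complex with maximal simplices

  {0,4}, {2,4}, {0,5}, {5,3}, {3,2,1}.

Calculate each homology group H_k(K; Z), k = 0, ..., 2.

We work with the vertex ordering 0 < 1 < 2 < 3 < 4 < 5. The simplices of K, each written with vertices in increasing order, are:

  0-simplices (6): [0], [1], [2], [3], [4], [5]
  1-simplices (7): [0,4], [0,5], [1,2], [1,3], [2,3], [2,4], [3,5]
  2-simplices (1): [1,2,3]

Hence C_0 ≅ Z^6, C_1 ≅ Z^7, C_2 ≅ Z^1.

Boundary ∂_1: C_1 → C_0 is given by ∂[p,q] = [q] − [p].
As a 6×7 matrix over Z this has rank 5, with invariant factors (1,1,1,1,1).

The boundary map ∂_2: C_2 → C_1 acts by ∂[p,q,r] = [q,r] − [p,r] + [p,q]. For instance
  ∂[1,2,3] = [2,3] − [1,3] + [1,2].
This gives a 7×1 integer matrix of rank 1; reducing to Smith normal form yields diagonal entries (1).

Now H_k = ker ∂_k / im ∂_{k+1}, so:

  H_0: rank C_0 − rank ∂_1 = 6 − 5 = 1, and the invariant factors of ∂_1 are all 1, so H_0 ≅ Z.
  H_1: rank ker ∂_1 − rank ∂_2 = (7 − 5) − 1 = 1, and the invariant factors of ∂_2 are all 1, so H_1 ≅ Z.
  H_2: rank ker ∂_2 − rank ∂_3 = (1 − 1) − 0 = 0, and there is no ∂_3, so H_2 ≅ 0.

H_0 = Z,  H_1 = Z,  H_2 = 0.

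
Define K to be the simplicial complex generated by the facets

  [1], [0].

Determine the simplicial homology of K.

H_0 ≅ Z^2.

K has 2 vertices.
rank ∂_0 = 0, rank ∂_1 = 0 ⇒ b_0 = 2 − 0 − 0 = 2. So H_0 ≅ Z^2.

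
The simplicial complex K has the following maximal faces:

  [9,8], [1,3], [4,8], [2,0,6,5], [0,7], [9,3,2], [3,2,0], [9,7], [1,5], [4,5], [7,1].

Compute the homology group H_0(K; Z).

Fix the vertex order 0 < 1 < 2 < 3 < 4 < 5 < 6 < 7 < 8 < 9 and write every simplex with vertices in increasing order. Then dim K = 3 and the simplices of K are:

  0-simplices (10): [0], [1], [2], [3], [4], [5], [6], [7], [8], [9]
  1-simplices (18): [0,2], [0,3], [0,5], [0,6], [0,7], [1,3], [1,5], [1,7], [2,3], [2,5], [2,6], [2,9], [3,9], [4,5], [4,8], [5,6], [7,9], [8,9]
  2-simplices (6): [0,2,3], [0,2,5], [0,2,6], [0,5,6], [2,3,9], [2,5,6]
  3-simplices (1): [0,2,5,6]

Hence C_0 ≅ Z^10, C_1 ≅ Z^18, C_2 ≅ Z^6, C_3 ≅ Z^1.

Boundary ∂_1: C_1 → C_0 sends each edge [p,q] (with p < q) to q − p. For instance
  ∂[4,8] = [8] − [4].
The resulting 10×18 matrix has rank 9, and its Smith normal form has invariant factors (1,1,1,1,1,1,1,1,1).

∂_2: C_2 → C_1 acts by ∂[p,q,r] = [q,r] − [p,r] + [p,q]. For instance
  ∂[2,3,9] = [3,9] − [2,9] + [2,3],
  ∂[2,5,6] = [5,6] − [2,6] + [2,5].
The resulting 18×6 matrix has rank 5, and its Smith normal form has invariant factors (1,1,1,1,1).

The boundary map ∂_3: C_3 → C_2 sends each 3-simplex σ to the alternating sum Σ_i (−1)^i (σ with its i-th vertex removed). For instance
  ∂[0,2,5,6] = [2,5,6] − [0,5,6] + [0,2,6] − [0,2,5].
As a 6×1 matrix over Z this has rank 1, with invariant factors (1).

Now H_k = ker ∂_k / im ∂_{k+1}, so:

  H_0: rank C_0 − rank ∂_1 = 10 − 9 = 1, and the invariant factors of ∂_1 are all 1, so H_0 ≅ Z.

H_0 ≅ Z.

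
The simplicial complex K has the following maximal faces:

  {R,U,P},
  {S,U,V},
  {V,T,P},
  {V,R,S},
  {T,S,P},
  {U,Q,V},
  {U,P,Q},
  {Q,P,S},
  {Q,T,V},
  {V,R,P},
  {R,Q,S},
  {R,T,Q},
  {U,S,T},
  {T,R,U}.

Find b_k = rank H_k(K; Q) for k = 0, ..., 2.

Take the total order P < Q < R < S < T < U < V on the vertex set. Then K (dimension 2) consists of the simplices:

  0-simplices (7): P, Q, R, S, T, U, V
  1-simplices (21): PQ, PR, PS, PT, PU, PV, QR, QS, QT, QU, QV, RS, RT, RU, RV, ST, SU, SV, TU, TV, UV
  2-simplices (14): PQS, PQU, PRU, PRV, PST, PTV, QRS, QRT, QTV, QUV, RSV, RTU, STU, SUV

so the chain groups are C_0 ≅ Z^7, C_1 ≅ Z^21, C_2 ≅ Z^14.

Boundary ∂_1: C_1 → C_0 maps an edge to its endpoints' difference, ∂[p,q] = q − p. For instance
  ∂TV = V − T.
The resulting 7×21 matrix has rank 6, and its Smith normal form has invariant factors (1,1,1,1,1,1).

The boundary map ∂_2: C_2 → C_1 sends each 2-simplex [p,q,r] to [q,r] − [p,r] + [p,q]. For instance
  ∂RSV = SV − RV + RS,
  ∂PTV = TV − PV + PT.
The resulting 21×14 matrix has rank 13, and its Smith normal form has invariant factors (1,1,1,1,1,1,1,1,1,1,1,1,1).

Reading off H_k = ker ∂_k / im ∂_{k+1}:

  H_0: rank C_0 − rank ∂_1 = 7 − 6 = 1, and the invariant factors of ∂_1 are all 1, so H_0 = Z.
  H_1: rank ker ∂_1 − rank ∂_2 = (21 − 6) − 13 = 2, and the invariant factors of ∂_2 are all 1, so H_1 = Z^2.
  H_2: rank ker ∂_2 − rank ∂_3 = (14 − 13) − 0 = 1, and there is no ∂_3, so H_2 = Z.

Hence the Betti numbers are b_0 = 1, b_1 = 2, b_2 = 1.

b_0 = 1, b_1 = 2, b_2 = 1.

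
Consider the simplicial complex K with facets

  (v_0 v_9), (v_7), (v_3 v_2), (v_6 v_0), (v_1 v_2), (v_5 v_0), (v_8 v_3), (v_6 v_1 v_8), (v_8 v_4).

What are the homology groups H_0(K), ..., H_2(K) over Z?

We work with the vertex ordering v_0 < v_1 < v_2 < v_3 < v_4 < v_5 < v_6 < v_7 < v_8 < v_9. The simplices of K, each written with vertices in increasing order, are:

  0-simplices (10): [v_0], [v_1], [v_2], [v_3], [v_4], [v_5], [v_6], [v_7], [v_8], [v_9]
  1-simplices (10): [v_0,v_5], [v_0,v_6], [v_0,v_9], [v_1,v_2], [v_1,v_6], [v_1,v_8], [v_2,v_3], [v_3,v_8], [v_4,v_8], [v_6,v_8]
  2-simplices (1): [v_1,v_6,v_8]

so the chain groups are C_0 ≅ Z^10, C_1 ≅ Z^10, C_2 ≅ Z^1.

∂_1: C_1 → C_0 sends each edge [p,q] (with p < q) to q − p.
The 10×10 boundary matrix has rank 8 and Smith normal form diag(1,1,1,1,1,1,1,1).

Boundary ∂_2: C_2 → C_1 maps a triangle to the signed sum of its edges. For instance
  ∂[v_1,v_6,v_8] = [v_6,v_8] − [v_1,v_8] + [v_1,v_6].
This gives a 10×1 integer matrix of rank 1; reducing to Smith normal form yields diagonal entries (1).

Computing H_k = (kernel of ∂_k) / (image of ∂_{k+1}):

  H_0: rank C_0 − rank ∂_1 = 10 − 8 = 2, and the invariant factors of ∂_1 are all 1, so H_0 ≅ Z^2.
  H_1: rank ker ∂_1 − rank ∂_2 = (10 − 8) − 1 = 1, and the invariant factors of ∂_2 are all 1, so H_1 ≅ Z.
  H_2: rank ker ∂_2 − rank ∂_3 = (1 − 1) − 0 = 0, and there is no ∂_3, so H_2 ≅ 0.

H_0 ≅ Z^2,  H_1 ≅ Z,  H_2 = 0.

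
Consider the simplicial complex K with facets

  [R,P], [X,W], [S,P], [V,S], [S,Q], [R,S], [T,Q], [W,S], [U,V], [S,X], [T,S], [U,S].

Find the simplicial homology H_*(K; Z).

H_0 = Z,  H_1 = Z^4.

We work with the vertex ordering P < Q < R < S < T < U < V < W < X. The simplices of K, each written with vertices in increasing order, are:

  0-simplices (9): P, Q, R, S, T, U, V, W, X
  1-simplices (12): PR, PS, QS, QT, RS, ST, SU, SV, SW, SX, UV, WX

Hence C_0 ≅ Z^9, C_1 ≅ Z^12.

∂_1: C_1 → C_0 is given by ∂[p,q] = [q] − [p]. For instance
  ∂SX = X − S.
As a 9×12 matrix over Z this has rank 8, with invariant factors (1,1,1,1,1,1,1,1).

From H_k ≅ ker(∂_k) / im(∂_{k+1}) we obtain:

  H_0: rank C_0 − rank ∂_1 = 9 − 8 = 1, and the invariant factors of ∂_1 are all 1, so H_0 = Z.
  H_1: rank ker ∂_1 − rank ∂_2 = (12 − 8) − 0 = 4, and there is no ∂_2, so H_1 = Z^4.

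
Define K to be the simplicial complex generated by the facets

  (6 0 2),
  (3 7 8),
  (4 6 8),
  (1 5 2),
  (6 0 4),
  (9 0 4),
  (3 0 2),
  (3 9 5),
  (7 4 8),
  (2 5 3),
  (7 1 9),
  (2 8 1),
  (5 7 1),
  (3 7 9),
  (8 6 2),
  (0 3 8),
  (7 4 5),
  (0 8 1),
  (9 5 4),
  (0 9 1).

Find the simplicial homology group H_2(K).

Take the total order 0 < 1 < 2 < 3 < 4 < 5 < 6 < 7 < 8 < 9 on the vertex set. Then K (dimension 2) consists of the simplices:

  0-simplices (10): [0], [1], [2], [3], [4], [5], [6], [7], [8], [9]
  1-simplices (30): (30 of them)
  2-simplices (20): (20 of them)

giving chain groups C_0 ≅ Z^10, C_1 ≅ Z^30, C_2 ≅ Z^20.

The boundary map ∂_1: C_1 → C_0 is given by ∂[p,q] = [q] − [p].
The resulting 10×30 matrix has rank 9, and its Smith normal form has invariant factors (1,1,1,1,1,1,1,1,1).

∂_2: C_2 → C_1 sends each 2-simplex [p,q,r] to [q,r] − [p,r] + [p,q]. For instance
  ∂[4,5,7] = [5,7] − [4,7] + [4,5],
  ∂[0,3,8] = [3,8] − [0,8] + [0,3].
The resulting 30×20 matrix has rank 20, and its Smith normal form has invariant factors (1,1,1,1,1,1,1,1,1,1,1,1,1,1,1,1,1,1,1,2).

Computing H_k = (kernel of ∂_k) / (image of ∂_{k+1}):

  H_2: rank ker ∂_2 − rank ∂_3 = (20 − 20) − 0 = 0, and there is no ∂_3, so H_2 = 0.

H_2 ≅ 0.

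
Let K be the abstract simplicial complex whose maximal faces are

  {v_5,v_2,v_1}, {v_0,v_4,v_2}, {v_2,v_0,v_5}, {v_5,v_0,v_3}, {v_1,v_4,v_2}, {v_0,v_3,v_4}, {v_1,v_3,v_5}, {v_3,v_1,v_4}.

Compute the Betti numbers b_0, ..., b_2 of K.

Fix the vertex order v_0 < v_1 < v_2 < v_3 < v_4 < v_5 and write every simplex with vertices in increasing order. Then dim K = 2 and the simplices of K are:

  0-simplices (6): [v_0], [v_1], [v_2], [v_3], [v_4], [v_5]
  1-simplices (12): [v_0,v_2], [v_0,v_3], [v_0,v_4], [v_0,v_5], [v_1,v_2], [v_1,v_3], [v_1,v_4], [v_1,v_5], [v_2,v_4], [v_2,v_5], [v_3,v_4], [v_3,v_5]
  2-simplices (8): [v_0,v_2,v_4], [v_0,v_2,v_5], [v_0,v_3,v_4], [v_0,v_3,v_5], [v_1,v_2,v_4], [v_1,v_2,v_5], [v_1,v_3,v_4], [v_1,v_3,v_5]

so the chain groups are C_0 ≅ Z^6, C_1 ≅ Z^12, C_2 ≅ Z^8.

∂_1: C_1 → C_0 sends each edge [p,q] (with p < q) to q − p.
The resulting 6×12 matrix has rank 5, and its Smith normal form has invariant factors (1,1,1,1,1).

∂_2: C_2 → C_1 maps a triangle to the signed sum of its edges. For instance
  ∂[v_1,v_3,v_5] = [v_3,v_5] − [v_1,v_5] + [v_1,v_3],
  ∂[v_1,v_3,v_4] = [v_3,v_4] − [v_1,v_4] + [v_1,v_3].
The resulting 12×8 matrix has rank 7, and its Smith normal form has invariant factors (1,1,1,1,1,1,1).

From H_k ≅ ker(∂_k) / im(∂_{k+1}) we obtain:

  H_0: rank C_0 − rank ∂_1 = 6 − 5 = 1, and the invariant factors of ∂_1 are all 1, so H_0 ≅ Z.
  H_1: rank ker ∂_1 − rank ∂_2 = (12 − 5) − 7 = 0, and the invariant factors of ∂_2 are all 1, so H_1 ≅ 0.
  H_2: rank ker ∂_2 − rank ∂_3 = (8 − 7) − 0 = 1, and there is no ∂_3, so H_2 ≅ Z.

As a check, the Euler characteristic is 6 − 12 + 8 = 2, which agrees with 1 − 0 + 1 = 2.

Hence the Betti numbers are b_0 = 1, b_1 = 0, b_2 = 1.

b_0 = 1, b_1 = 0, b_2 = 1.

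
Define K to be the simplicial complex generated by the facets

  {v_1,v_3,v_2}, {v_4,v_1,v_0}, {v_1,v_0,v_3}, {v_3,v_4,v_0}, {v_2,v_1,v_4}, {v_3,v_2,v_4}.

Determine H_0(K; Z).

H_0 = Z.

Order the vertices as v_0 < v_1 < v_2 < v_3 < v_4. Listing each simplex with vertices in this order, K has dimension 2 with simplices:

  0-simplices (5): [v_0], [v_1], [v_2], [v_3], [v_4]
  1-simplices (9): [v_0,v_1], [v_0,v_3], [v_0,v_4], [v_1,v_2], [v_1,v_3], [v_1,v_4], [v_2,v_3], [v_2,v_4], [v_3,v_4]
  2-simplices (6): [v_0,v_1,v_3], [v_0,v_1,v_4], [v_0,v_3,v_4], [v_1,v_2,v_3], [v_1,v_2,v_4], [v_2,v_3,v_4]

Hence C_0 ≅ Z^5, C_1 ≅ Z^9, C_2 ≅ Z^6.

The boundary map ∂_1: C_1 → C_0 maps an edge to its endpoints' difference, ∂[p,q] = q − p. For instance
  ∂[v_0,v_1] = [v_1] − [v_0].
As a 5×9 matrix over Z this has rank 4, with invariant factors (1,1,1,1).

The boundary map ∂_2: C_2 → C_1 acts by ∂[p,q,r] = [q,r] − [p,r] + [p,q]. For instance
  ∂[v_0,v_1,v_3] = [v_1,v_3] − [v_0,v_3] + [v_0,v_1],
  ∂[v_0,v_3,v_4] = [v_3,v_4] − [v_0,v_4] + [v_0,v_3].
This gives a 9×6 integer matrix of rank 5; reducing to Smith normal form yields diagonal entries (1,1,1,1,1).

From H_k ≅ ker(∂_k) / im(∂_{k+1}) we obtain:

  H_0: rank C_0 − rank ∂_1 = 5 − 4 = 1, and the invariant factors of ∂_1 are all 1, so H_0 = Z.

(K is a triangulation of the 2-sphere S^2.)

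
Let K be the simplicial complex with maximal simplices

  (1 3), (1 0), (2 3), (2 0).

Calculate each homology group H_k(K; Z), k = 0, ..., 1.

K has 4 vertices, 4 edges.
rank ∂_0 = 0, rank ∂_1 = 3 ⇒ b_0 = 4 − 0 − 3 = 1; all invariant factors of ∂_1 are 1 so no torsion. So H_0 = Z.
rank ∂_1 = 3, rank ∂_2 = 0 ⇒ b_1 = 4 − 3 − 0 = 1. So H_1 = Z.

H_0 ≅ Z,  H_1 ≅ Z.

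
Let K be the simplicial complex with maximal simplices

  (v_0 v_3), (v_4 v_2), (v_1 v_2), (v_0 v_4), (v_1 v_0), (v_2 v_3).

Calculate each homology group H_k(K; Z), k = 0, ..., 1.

H_0 ≅ Z,  H_1 ≅ Z^2.

Order the vertices as v_0 < v_1 < v_2 < v_3 < v_4. Listing each simplex with vertices in this order, K has dimension 1 with simplices:

  0-simplices (5): [v_0], [v_1], [v_2], [v_3], [v_4]
  1-simplices (6): [v_0,v_1], [v_0,v_3], [v_0,v_4], [v_1,v_2], [v_2,v_3], [v_2,v_4]

Hence C_0 ≅ Z^5, C_1 ≅ Z^6.

The boundary map ∂_1: C_1 → C_0 sends each edge [p,q] (with p < q) to q − p. For instance
  ∂[v_0,v_3] = [v_3] − [v_0].
The resulting 5×6 matrix has rank 4, and its Smith normal form has invariant factors (1,1,1,1).

Computing H_k = (kernel of ∂_k) / (image of ∂_{k+1}):

  H_0: rank C_0 − rank ∂_1 = 5 − 4 = 1, and the invariant factors of ∂_1 are all 1, so H_0 = Z.
  H_1: rank ker ∂_1 − rank ∂_2 = (6 − 4) − 0 = 2, and there is no ∂_2, so H_1 = Z^2.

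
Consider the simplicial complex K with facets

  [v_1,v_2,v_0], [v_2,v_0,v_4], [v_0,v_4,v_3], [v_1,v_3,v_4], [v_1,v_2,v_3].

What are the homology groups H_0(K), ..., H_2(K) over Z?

Order the vertices as v_0 < v_1 < v_2 < v_3 < v_4. Listing each simplex with vertices in this order, K has dimension 2 with simplices:

  0-simplices (5): [v_0], [v_1], [v_2], [v_3], [v_4]
  1-simplices (10): [v_0,v_1], [v_0,v_2], [v_0,v_3], [v_0,v_4], [v_1,v_2], [v_1,v_3], [v_1,v_4], [v_2,v_3], [v_2,v_4], [v_3,v_4]
  2-simplices (5): [v_0,v_1,v_2], [v_0,v_2,v_4], [v_0,v_3,v_4], [v_1,v_2,v_3], [v_1,v_3,v_4]

Hence C_0 ≅ Z^5, C_1 ≅ Z^10, C_2 ≅ Z^5.

∂_1: C_1 → C_0 is given by ∂[p,q] = [q] − [p].
This gives a 5×10 integer matrix of rank 4; reducing to Smith normal form yields diagonal entries (1,1,1,1).

Boundary ∂_2: C_2 → C_1 sends each 2-simplex [p,q,r] to [q,r] − [p,r] + [p,q]. For instance
  ∂[v_0,v_2,v_4] = [v_2,v_4] − [v_0,v_4] + [v_0,v_2],
  ∂[v_0,v_3,v_4] = [v_3,v_4] − [v_0,v_4] + [v_0,v_3].
The resulting 10×5 matrix has rank 5, and its Smith normal form has invariant factors (1,1,1,1,1).

Now H_k = ker ∂_k / im ∂_{k+1}, so:

  H_0: rank C_0 − rank ∂_1 = 5 − 4 = 1, and the invariant factors of ∂_1 are all 1, so H_0 ≅ Z.
  H_1: rank ker ∂_1 − rank ∂_2 = (10 − 4) − 5 = 1, and the invariant factors of ∂_2 are all 1, so H_1 ≅ Z.
  H_2: rank ker ∂_2 − rank ∂_3 = (5 − 5) − 0 = 0, and there is no ∂_3, so H_2 ≅ 0.

As a check, the Euler characteristic is 5 − 10 + 5 = 0, which agrees with 1 − 1 + 0 = 0.

H_0 ≅ Z,  H_1 ≅ Z,  H_2 = 0.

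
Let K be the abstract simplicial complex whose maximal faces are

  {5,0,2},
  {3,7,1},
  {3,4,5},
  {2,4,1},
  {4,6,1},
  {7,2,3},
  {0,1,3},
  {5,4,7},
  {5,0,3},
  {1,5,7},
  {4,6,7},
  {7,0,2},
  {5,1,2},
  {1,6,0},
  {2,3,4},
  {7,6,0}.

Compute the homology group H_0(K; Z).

H_0 ≅ Z.

We work with the vertex ordering 0 < 1 < 2 < 3 < 4 < 5 < 6 < 7. The simplices of K, each written with vertices in increasing order, are:

  0-simplices (8): [0], [1], [2], [3], [4], [5], [6], [7]
  1-simplices (24): (24 of them)
  2-simplices (16): [0,1,3], [0,1,6], [0,2,5], [0,2,7], [0,3,5], [0,6,7], [1,2,4], [1,2,5], [1,3,7], [1,4,6], [1,5,7], [2,3,4], [2,3,7], [3,4,5], [4,5,7], [4,6,7]

so the chain groups are C_0 ≅ Z^8, C_1 ≅ Z^24, C_2 ≅ Z^16.

The boundary map ∂_1: C_1 → C_0 sends each edge [p,q] (with p < q) to q − p. For instance
  ∂[1,4] = [4] − [1].
This gives a 8×24 integer matrix of rank 7; reducing to Smith normal form yields diagonal entries (1,1,1,1,1,1,1).

∂_2: C_2 → C_1 maps a triangle to the signed sum of its edges. For instance
  ∂[2,3,7] = [3,7] − [2,7] + [2,3],
  ∂[0,1,6] = [1,6] − [0,6] + [0,1].
The 24×16 boundary matrix has rank 15 and Smith normal form diag(1,1,1,1,1,1,1,1,1,1,1,1,1,1,1).

Reading off H_k = ker ∂_k / im ∂_{k+1}:

  H_0: rank C_0 − rank ∂_1 = 8 − 7 = 1, and the invariant factors of ∂_1 are all 1, so H_0 ≅ Z.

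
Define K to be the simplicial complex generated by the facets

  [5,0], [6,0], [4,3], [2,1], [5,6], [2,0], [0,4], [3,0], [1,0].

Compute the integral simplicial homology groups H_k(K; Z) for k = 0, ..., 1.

H_0 = Z,  H_1 = Z^3.

Order the vertices as 0 < 1 < 2 < 3 < 4 < 5 < 6. Listing each simplex with vertices in this order, K has dimension 1 with simplices:

  0-simplices (7): [0], [1], [2], [3], [4], [5], [6]
  1-simplices (9): [0,1], [0,2], [0,3], [0,4], [0,5], [0,6], [1,2], [3,4], [5,6]

Hence C_0 ≅ Z^7, C_1 ≅ Z^9.

∂_1: C_1 → C_0 maps an edge to its endpoints' difference, ∂[p,q] = q − p. For instance
  ∂[0,1] = [1] − [0].
As a 7×9 matrix over Z this has rank 6, with invariant factors (1,1,1,1,1,1).

From H_k ≅ ker(∂_k) / im(∂_{k+1}) we obtain:

  H_0: rank C_0 − rank ∂_1 = 7 − 6 = 1, and the invariant factors of ∂_1 are all 1, so H_0 = Z.
  H_1: rank ker ∂_1 − rank ∂_2 = (9 − 6) − 0 = 3, and there is no ∂_2, so H_1 = Z^3.

As a check, the Euler characteristic is 7 − 9 = -2, which agrees with 1 − 3 = -2.
(K is a triangulation of a wedge of 3 circles.)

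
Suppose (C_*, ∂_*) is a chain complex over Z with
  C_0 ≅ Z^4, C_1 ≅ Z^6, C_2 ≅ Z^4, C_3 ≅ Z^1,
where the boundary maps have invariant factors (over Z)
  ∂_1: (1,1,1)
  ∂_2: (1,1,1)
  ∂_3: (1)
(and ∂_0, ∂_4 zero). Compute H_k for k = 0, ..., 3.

H_0 ≅ Z,  H_1 = 0,  H_2 = 0,  H_3 = 0.

H_0: b_0 = 4 − 0 − 3 = 1; torsion from ∂_1 factors > 1: none. So H_0 ≅ Z.
H_1: b_1 = 6 − 3 − 3 = 0; torsion from ∂_2 factors > 1: none. So H_1 ≅ 0.
H_2: b_2 = 4 − 3 − 1 = 0; torsion from ∂_3 factors > 1: none. So H_2 ≅ 0.
H_3: b_3 = 1 − 1 − 0 = 0; torsion from ∂_4 factors > 1: none. So H_3 ≅ 0.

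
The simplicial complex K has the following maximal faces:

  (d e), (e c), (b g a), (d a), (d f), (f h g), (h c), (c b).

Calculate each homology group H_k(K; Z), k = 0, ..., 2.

H_0 = Z,  H_1 = Z^3,  H_2 = 0.

Take the total order a < b < c < d < e < f < g < h on the vertex set. Then K (dimension 2) consists of the simplices:

  0-simplices (8): a, b, c, d, e, f, g, h
  1-simplices (12): ab, ad, ag, bc, bg, ce, ch, de, df, fg, fh, gh
  2-simplices (2): abg, fgh

so the chain groups are C_0 ≅ Z^8, C_1 ≅ Z^12, C_2 ≅ Z^2.

The boundary map ∂_1: C_1 → C_0 is given by ∂[p,q] = [q] − [p]. For instance
  ∂de = e − d.
As a 8×12 matrix over Z this has rank 7, with invariant factors (1,1,1,1,1,1,1).

Boundary ∂_2: C_2 → C_1 maps a triangle to the signed sum of its edges. For instance
  ∂fgh = gh − fh + fg,
  ∂abg = bg − ag + ab.
The resulting 12×2 matrix has rank 2, and its Smith normal form has invariant factors (1,1).

Reading off H_k = ker ∂_k / im ∂_{k+1}:

  H_0: rank C_0 − rank ∂_1 = 8 − 7 = 1, and the invariant factors of ∂_1 are all 1, so H_0 = Z.
  H_1: rank ker ∂_1 − rank ∂_2 = (12 − 7) − 2 = 3, and the invariant factors of ∂_2 are all 1, so H_1 = Z^3.
  H_2: rank ker ∂_2 − rank ∂_3 = (2 − 2) − 0 = 0, and there is no ∂_3, so H_2 = 0.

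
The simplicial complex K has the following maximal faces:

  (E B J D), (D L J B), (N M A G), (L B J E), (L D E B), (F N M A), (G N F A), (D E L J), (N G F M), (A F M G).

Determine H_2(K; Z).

H_2 ≅ 0.

Take the total order A < B < D < E < F < G < J < L < M < N on the vertex set. Then K (dimension 3) consists of the simplices:

  0-simplices (10): A, B, D, E, F, G, J, L, M, N
  1-simplices (20): AF, AG, AM, AN, BD, BE, BJ, BL, DE, DJ, DL, EJ, EL, FG, FM, FN, GM, GN, JL, MN
  2-simplices (20): AFG, AFM, AFN, AGM, AGN, AMN, BDE, BDJ, BDL, BEJ, BEL, BJL, DEJ, DEL, DJL, EJL, FGM, FGN, FMN, GMN
  3-simplices (10): AFGM, AFGN, AFMN, AGMN, BDEJ, BDEL, BDJL, BEJL, DEJL, FGMN

so the chain groups are C_0 ≅ Z^10, C_1 ≅ Z^20, C_2 ≅ Z^20, C_3 ≅ Z^10.

The boundary map ∂_1: C_1 → C_0 is given by ∂[p,q] = [q] − [p].
The 10×20 boundary matrix has rank 8 and Smith normal form diag(1,1,1,1,1,1,1,1).

The boundary map ∂_2: C_2 → C_1 maps a triangle to the signed sum of its edges. For instance
  ∂GMN = MN − GN + GM,
  ∂DEL = EL − DL + DE.
The resulting 20×20 matrix has rank 12, and its Smith normal form has invariant factors (1,1,1,1,1,1,1,1,1,1,1,1).

The boundary map ∂_3: C_3 → C_2 sends each 3-simplex σ to the alternating sum Σ_i (−1)^i (σ with its i-th vertex removed). For instance
  ∂FGMN = GMN − FMN + FGN − FGM,
  ∂DEJL = EJL − DJL + DEL − DEJ.
The resulting 20×10 matrix has rank 8, and its Smith normal form has invariant factors (1,1,1,1,1,1,1,1).

Computing H_k = (kernel of ∂_k) / (image of ∂_{k+1}):

  H_2: rank ker ∂_2 − rank ∂_3 = (20 − 12) − 8 = 0, and the invariant factors of ∂_3 are all 1, so H_2 = 0.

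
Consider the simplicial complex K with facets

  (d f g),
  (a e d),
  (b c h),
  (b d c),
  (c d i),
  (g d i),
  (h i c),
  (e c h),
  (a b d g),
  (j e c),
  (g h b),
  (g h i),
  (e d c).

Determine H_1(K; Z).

H_1 = 0.

Take the total order a < b < c < d < e < f < g < h < i < j on the vertex set. Then K (dimension 3) consists of the simplices:

  0-simplices (10): a, b, c, d, e, f, g, h, i, j
  1-simplices (23): ab, ad, ae, ag, bc, bd, bg, bh, cd, ce, ch, ci, cj, de, df, dg, di, eh, ej, fg, gh, gi, hi
  2-simplices (16): abd, abg, ade, adg, bcd, bch, bdg, bgh, cde, cdi, ceh, cej, chi, dfg, dgi, ghi
  3-simplices (1): abdg

Hence C_0 ≅ Z^10, C_1 ≅ Z^23, C_2 ≅ Z^16, C_3 ≅ Z^1.

∂_1: C_1 → C_0 is given by ∂[p,q] = [q] − [p]. For instance
  ∂ae = e − a.
The 10×23 boundary matrix has rank 9 and Smith normal form diag(1,1,1,1,1,1,1,1,1).

The boundary map ∂_2: C_2 → C_1 maps a triangle to the signed sum of its edges. For instance
  ∂dfg = fg − dg + df,
  ∂chi = hi − ci + ch.
As a 23×16 matrix over Z this has rank 14, with invariant factors (1,1,1,1,1,1,1,1,1,1,1,1,1,1).

The boundary map ∂_3: C_3 → C_2 sends each 3-simplex σ to the alternating sum Σ_i (−1)^i (σ with its i-th vertex removed). For instance
  ∂abdg = bdg − adg + abg − abd.
As a 16×1 matrix over Z this has rank 1, with invariant factors (1).

Computing H_k = (kernel of ∂_k) / (image of ∂_{k+1}):

  H_1: rank ker ∂_1 − rank ∂_2 = (23 − 9) − 14 = 0, and the invariant factors of ∂_2 are all 1, so H_1 ≅ 0.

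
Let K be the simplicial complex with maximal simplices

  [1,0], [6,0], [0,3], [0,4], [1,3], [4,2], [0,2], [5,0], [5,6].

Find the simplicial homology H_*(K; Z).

Fix the vertex order 0 < 1 < 2 < 3 < 4 < 5 < 6 and write every simplex with vertices in increasing order. Then dim K = 1 and the simplices of K are:

  0-simplices (7): [0], [1], [2], [3], [4], [5], [6]
  1-simplices (9): [0,1], [0,2], [0,3], [0,4], [0,5], [0,6], [1,3], [2,4], [5,6]

Hence C_0 ≅ Z^7, C_1 ≅ Z^9.

The boundary map ∂_1: C_1 → C_0 is given by ∂[p,q] = [q] − [p]. For instance
  ∂[0,5] = [5] − [0].
This gives a 7×9 integer matrix of rank 6; reducing to Smith normal form yields diagonal entries (1,1,1,1,1,1).

Now H_k = ker ∂_k / im ∂_{k+1}, so:

  H_0: rank C_0 − rank ∂_1 = 7 − 6 = 1, and the invariant factors of ∂_1 are all 1, so H_0 = Z.
  H_1: rank ker ∂_1 − rank ∂_2 = (9 − 6) − 0 = 3, and there is no ∂_2, so H_1 = Z^3.

As a check, the Euler characteristic is 7 − 9 = -2, which agrees with 1 − 3 = -2.

H_0 ≅ Z,  H_1 ≅ Z^3.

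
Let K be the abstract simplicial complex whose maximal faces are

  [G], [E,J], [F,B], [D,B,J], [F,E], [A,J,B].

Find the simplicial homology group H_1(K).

Order the vertices as A < B < D < E < F < G < J. Listing each simplex with vertices in this order, K has dimension 2 with simplices:

  0-simplices (7): A, B, D, E, F, G, J
  1-simplices (8): AB, AJ, BD, BF, BJ, DJ, EF, EJ
  2-simplices (2): ABJ, BDJ

so the chain groups are C_0 ≅ Z^7, C_1 ≅ Z^8, C_2 ≅ Z^2.

The boundary map ∂_1: C_1 → C_0 sends each edge [p,q] (with p < q) to q − p.
The resulting 7×8 matrix has rank 5, and its Smith normal form has invariant factors (1,1,1,1,1).

∂_2: C_2 → C_1 sends each 2-simplex [p,q,r] to [q,r] − [p,r] + [p,q]. For instance
  ∂ABJ = BJ − AJ + AB,
  ∂BDJ = DJ − BJ + BD.
This gives a 8×2 integer matrix of rank 2; reducing to Smith normal form yields diagonal entries (1,1).

Now H_k = ker ∂_k / im ∂_{k+1}, so:

  H_1: rank ker ∂_1 − rank ∂_2 = (8 − 5) − 2 = 1, and the invariant factors of ∂_2 are all 1, so H_1 = Z.

H_1 ≅ Z.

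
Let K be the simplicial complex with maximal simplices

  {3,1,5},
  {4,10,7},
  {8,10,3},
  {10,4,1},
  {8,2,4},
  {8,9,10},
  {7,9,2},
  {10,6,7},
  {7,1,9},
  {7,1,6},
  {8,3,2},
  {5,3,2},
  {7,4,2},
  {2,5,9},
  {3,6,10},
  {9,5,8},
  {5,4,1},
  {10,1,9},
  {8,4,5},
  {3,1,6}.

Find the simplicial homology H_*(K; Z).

H_0 ≅ Z,  H_1 ≅ Z ⊕ Z_2,  H_2 = 0.

Fix the vertex order 1 < 2 < 3 < 4 < 5 < 6 < 7 < 8 < 9 < 10 and write every simplex with vertices in increasing order. Then dim K = 2 and the simplices of K are:

  0-simplices (10): [1], [2], [3], [4], [5], [6], [7], [8], [9], [10]
  1-simplices (30): (30 of them)
  2-simplices (20): (20 of them)

giving chain groups C_0 ≅ Z^10, C_1 ≅ Z^30, C_2 ≅ Z^20.

Boundary ∂_1: C_1 → C_0 is given by ∂[p,q] = [q] − [p].
The resulting 10×30 matrix has rank 9, and its Smith normal form has invariant factors (1,1,1,1,1,1,1,1,1).

Boundary ∂_2: C_2 → C_1 acts by ∂[p,q,r] = [q,r] − [p,r] + [p,q]. For instance
  ∂[3,6,10] = [6,10] − [3,10] + [3,6],
  ∂[2,3,5] = [3,5] − [2,5] + [2,3].
As a 30×20 matrix over Z this has rank 20, with invariant factors (1,1,1,1,1,1,1,1,1,1,1,1,1,1,1,1,1,1,1,2).

Now H_k = ker ∂_k / im ∂_{k+1}, so:

  H_0: rank C_0 − rank ∂_1 = 10 − 9 = 1, and the invariant factors of ∂_1 are all 1, so H_0 = Z.
  H_1: rank ker ∂_1 − rank ∂_2 = (30 − 9) − 20 = 1, and ∂_2 has invariant factor 2 > 1, so H_1 = Z ⊕ Z_2.
  H_2: rank ker ∂_2 − rank ∂_3 = (20 − 20) − 0 = 0, and there is no ∂_3, so H_2 = 0.

(K is a triangulation of the Klein bottle.)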